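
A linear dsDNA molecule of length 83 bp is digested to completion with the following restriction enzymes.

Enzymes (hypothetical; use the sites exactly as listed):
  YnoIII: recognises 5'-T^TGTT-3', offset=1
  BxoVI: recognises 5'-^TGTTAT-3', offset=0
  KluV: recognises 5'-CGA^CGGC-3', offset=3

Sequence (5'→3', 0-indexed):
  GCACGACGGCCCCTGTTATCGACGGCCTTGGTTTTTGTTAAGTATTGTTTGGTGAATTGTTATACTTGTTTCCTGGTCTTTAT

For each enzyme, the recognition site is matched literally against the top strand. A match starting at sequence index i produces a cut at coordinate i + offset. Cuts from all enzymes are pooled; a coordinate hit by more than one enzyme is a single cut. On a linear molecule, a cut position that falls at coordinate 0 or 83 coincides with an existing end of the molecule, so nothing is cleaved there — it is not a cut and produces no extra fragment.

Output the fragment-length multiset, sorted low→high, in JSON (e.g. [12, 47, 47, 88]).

Site scan:
  YnoIII TTGTT/1: at [34, 44, 56, 65] ⇒ [35, 45, 57, 66]
  BxoVI TGTTAT/0: at [13, 57] ⇒ [13, 57]
  KluV CGACGGC/3: at [3, 19] ⇒ [6, 22]

Pooled cuts: [6, 13, 22, 35, 45, 57, 66]

Fragment lengths:
  [0,6): 6 bp
  [6,13): 7 bp
  [13,22): 9 bp
  [22,35): 13 bp
  [35,45): 10 bp
  [45,57): 12 bp
  [57,66): 9 bp
  [66,83): 17 bp

[6,7,9,9,10,12,13,17]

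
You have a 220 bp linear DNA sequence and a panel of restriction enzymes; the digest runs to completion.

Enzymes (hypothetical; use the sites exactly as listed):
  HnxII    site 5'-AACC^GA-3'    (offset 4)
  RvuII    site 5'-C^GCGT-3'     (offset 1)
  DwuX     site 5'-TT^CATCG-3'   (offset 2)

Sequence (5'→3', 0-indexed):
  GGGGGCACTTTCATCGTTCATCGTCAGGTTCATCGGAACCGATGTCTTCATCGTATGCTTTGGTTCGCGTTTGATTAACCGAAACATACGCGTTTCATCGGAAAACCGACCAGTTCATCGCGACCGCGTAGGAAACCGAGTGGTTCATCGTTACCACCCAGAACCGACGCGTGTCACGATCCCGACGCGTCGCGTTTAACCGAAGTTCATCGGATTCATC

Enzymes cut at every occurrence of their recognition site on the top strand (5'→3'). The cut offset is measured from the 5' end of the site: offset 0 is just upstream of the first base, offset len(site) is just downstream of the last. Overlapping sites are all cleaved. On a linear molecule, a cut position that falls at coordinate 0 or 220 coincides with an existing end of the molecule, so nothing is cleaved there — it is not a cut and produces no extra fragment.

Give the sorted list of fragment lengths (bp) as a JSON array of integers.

Site scan:
  HnxII (AACCGA, off=4): starts [36, 76, 103, 133, 161, 197] → cuts [40, 80, 107, 137, 165, 201]
  RvuII (CGCGT, off=1): starts [65, 88, 124, 167, 185, 190] → cuts [66, 89, 125, 168, 186, 191]
  DwuX (TTCATCG, off=2): starts [9, 16, 28, 46, 93, 113, 143, 205] → cuts [11, 18, 30, 48, 95, 115, 145, 207]

All cut coordinates (distinct, sorted): [11, 18, 30, 40, 48, 66, 80, 89, 95, 107, 115, 125, 137, 145, 165, 168, 186, 191, 201, 207]

Fragments:
  [0,11): 11 bp
  [11,18): 7 bp
  [18,30): 12 bp
  [30,40): 10 bp
  [40,48): 8 bp
  [48,66): 18 bp
  [66,80): 14 bp
  [80,89): 9 bp
  [89,95): 6 bp
  [95,107): 12 bp
  [107,115): 8 bp
  [115,125): 10 bp
  [125,137): 12 bp
  [137,145): 8 bp
  [145,165): 20 bp
  [165,168): 3 bp
  [168,186): 18 bp
  [186,191): 5 bp
  [191,201): 10 bp
  [201,207): 6 bp
  [207,220): 13 bp

[3,5,6,6,7,8,8,8,9,10,10,10,11,12,12,12,13,14,18,18,20]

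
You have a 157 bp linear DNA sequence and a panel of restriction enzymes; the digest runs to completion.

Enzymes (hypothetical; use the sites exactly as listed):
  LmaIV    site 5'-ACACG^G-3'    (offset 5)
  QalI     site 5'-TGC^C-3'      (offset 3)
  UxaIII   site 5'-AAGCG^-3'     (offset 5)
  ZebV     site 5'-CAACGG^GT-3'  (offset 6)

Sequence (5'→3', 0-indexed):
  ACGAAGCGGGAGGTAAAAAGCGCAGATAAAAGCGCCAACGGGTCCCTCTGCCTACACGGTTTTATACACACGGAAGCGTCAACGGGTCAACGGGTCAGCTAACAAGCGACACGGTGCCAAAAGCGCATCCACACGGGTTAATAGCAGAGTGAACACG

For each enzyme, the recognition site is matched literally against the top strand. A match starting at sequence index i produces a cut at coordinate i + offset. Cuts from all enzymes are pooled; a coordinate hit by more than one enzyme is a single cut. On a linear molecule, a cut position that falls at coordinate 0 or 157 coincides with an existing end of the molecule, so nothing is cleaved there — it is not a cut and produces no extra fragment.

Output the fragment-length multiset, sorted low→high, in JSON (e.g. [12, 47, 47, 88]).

Scan for sites:
  LmaIV (ACACGG, off=5): starts [53, 67, 108, 130] → cuts [58, 72, 113, 135]
  QalI (TGCC, off=3): starts [48, 114] → cuts [51, 117]
  UxaIII (AAGCG, off=5): starts [3, 17, 29, 73, 103, 120] → cuts [8, 22, 34, 78, 108, 125]
  ZebV (CAACGGGT, off=6): starts [35, 79, 87] → cuts [41, 85, 93]

All cut coordinates (distinct, sorted): [8, 22, 34, 41, 51, 58, 72, 78, 85, 93, 108, 113, 117, 125, 135]

Fragments:
  [0,8): 8 bp
  [8,22): 14 bp
  [22,34): 12 bp
  [34,41): 7 bp
  [41,51): 10 bp
  [51,58): 7 bp
  [58,72): 14 bp
  [72,78): 6 bp
  [78,85): 7 bp
  [85,93): 8 bp
  [93,108): 15 bp
  [108,113): 5 bp
  [113,117): 4 bp
  [117,125): 8 bp
  [125,135): 10 bp
  [135,157): 22 bp

[4,5,6,7,7,7,8,8,8,10,10,12,14,14,15,22]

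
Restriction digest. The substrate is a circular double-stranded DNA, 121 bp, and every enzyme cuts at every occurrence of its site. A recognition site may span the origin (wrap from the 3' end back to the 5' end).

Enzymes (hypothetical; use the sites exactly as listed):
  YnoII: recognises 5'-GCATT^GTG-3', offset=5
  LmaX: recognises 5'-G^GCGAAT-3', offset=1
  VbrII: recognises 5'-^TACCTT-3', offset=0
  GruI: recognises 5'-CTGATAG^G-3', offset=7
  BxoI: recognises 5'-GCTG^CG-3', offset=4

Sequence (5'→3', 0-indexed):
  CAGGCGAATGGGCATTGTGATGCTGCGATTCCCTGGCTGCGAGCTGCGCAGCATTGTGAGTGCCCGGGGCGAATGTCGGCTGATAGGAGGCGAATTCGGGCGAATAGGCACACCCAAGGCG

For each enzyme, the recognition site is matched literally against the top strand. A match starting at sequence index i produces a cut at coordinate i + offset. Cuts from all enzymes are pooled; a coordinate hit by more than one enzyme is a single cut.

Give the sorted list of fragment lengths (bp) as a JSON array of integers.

Scan for sites:
  YnoII (GCATTGTG, off=5): starts [11, 50] → cuts [16, 55]
  LmaX (GGCGAAT, off=1): starts [2, 67, 88, 98] → cuts [3, 68, 89, 99]
  VbrII (TACCTT, off=0): no sites
  GruI (CTGATAGG, off=7): starts [79] → cuts [86]
  BxoI (GCTGCG, off=4): starts [21, 35, 42] → cuts [25, 39, 46]

All cut coordinates (distinct, sorted): [3, 16, 25, 39, 46, 55, 68, 86, 89, 99]

Fragments:
  3→16: 13 bp
  16→25: 9 bp
  25→39: 14 bp
  39→46: 7 bp
  46→55: 9 bp
  55→68: 13 bp
  68→86: 18 bp
  86→89: 3 bp
  89→99: 10 bp
  99→3 (wrap): 121-99+3 = 25 bp

[3,7,9,9,10,13,13,14,18,25]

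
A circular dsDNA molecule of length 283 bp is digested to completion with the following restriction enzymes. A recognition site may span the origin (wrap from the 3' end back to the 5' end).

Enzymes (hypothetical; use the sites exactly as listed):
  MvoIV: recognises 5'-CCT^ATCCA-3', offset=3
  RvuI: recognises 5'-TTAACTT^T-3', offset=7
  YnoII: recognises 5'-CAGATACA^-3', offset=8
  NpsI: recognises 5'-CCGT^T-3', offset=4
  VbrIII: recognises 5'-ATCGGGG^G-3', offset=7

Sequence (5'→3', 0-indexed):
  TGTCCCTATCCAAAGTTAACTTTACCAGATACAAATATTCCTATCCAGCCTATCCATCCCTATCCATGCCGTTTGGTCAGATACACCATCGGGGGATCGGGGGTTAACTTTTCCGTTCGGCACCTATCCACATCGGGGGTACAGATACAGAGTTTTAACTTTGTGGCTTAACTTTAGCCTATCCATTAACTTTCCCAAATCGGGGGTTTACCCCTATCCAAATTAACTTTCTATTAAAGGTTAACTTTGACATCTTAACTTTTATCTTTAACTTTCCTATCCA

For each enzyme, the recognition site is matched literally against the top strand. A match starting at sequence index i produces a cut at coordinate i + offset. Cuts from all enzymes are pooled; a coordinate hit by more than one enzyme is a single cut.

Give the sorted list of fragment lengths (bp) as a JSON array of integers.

[4,6,6,8,8,9,9,9,9,10,10,11,11,11,12,12,12,13,13,13,13,13,14,14,15,18]

Site scan:
  MvoIV (CCTATCCA, off=3): starts [4, 39, 48, 58, 122, 177, 212, 275] → cuts [7, 42, 51, 61, 125, 180, 215, 278]
  RvuI (TTAACTTT, off=7): starts [15, 103, 154, 167, 185, 222, 240, 254, 267] → cuts [22, 110, 161, 174, 192, 229, 247, 261, 274]
  YnoII (CAGATACA, off=8): starts [25, 77, 141] → cuts [33, 85, 149]
  NpsI (CCGTT, off=4): starts [68, 112] → cuts [72, 116]
  VbrIII (ATCGGGGG, off=7): starts [87, 95, 131, 198] → cuts [94, 102, 138, 205]

All cut coordinates (distinct, sorted): [7, 22, 33, 42, 51, 61, 72, 85, 94, 102, 110, 116, 125, 138, 149, 161, 174, 180, 192, 205, 215, 229, 247, 261, 274, 278]

Fragments:
  7→22: 15 bp
  22→33: 11 bp
  33→42: 9 bp
  42→51: 9 bp
  51→61: 10 bp
  61→72: 11 bp
  72→85: 13 bp
  85→94: 9 bp
  94→102: 8 bp
  102→110: 8 bp
  110→116: 6 bp
  116→125: 9 bp
  125→138: 13 bp
  138→149: 11 bp
  149→161: 12 bp
  161→174: 13 bp
  174→180: 6 bp
  180→192: 12 bp
  192→205: 13 bp
  205→215: 10 bp
  215→229: 14 bp
  229→247: 18 bp
  247→261: 14 bp
  261→274: 13 bp
  274→278: 4 bp
  278→7 (wrap): 283-278+7 = 12 bp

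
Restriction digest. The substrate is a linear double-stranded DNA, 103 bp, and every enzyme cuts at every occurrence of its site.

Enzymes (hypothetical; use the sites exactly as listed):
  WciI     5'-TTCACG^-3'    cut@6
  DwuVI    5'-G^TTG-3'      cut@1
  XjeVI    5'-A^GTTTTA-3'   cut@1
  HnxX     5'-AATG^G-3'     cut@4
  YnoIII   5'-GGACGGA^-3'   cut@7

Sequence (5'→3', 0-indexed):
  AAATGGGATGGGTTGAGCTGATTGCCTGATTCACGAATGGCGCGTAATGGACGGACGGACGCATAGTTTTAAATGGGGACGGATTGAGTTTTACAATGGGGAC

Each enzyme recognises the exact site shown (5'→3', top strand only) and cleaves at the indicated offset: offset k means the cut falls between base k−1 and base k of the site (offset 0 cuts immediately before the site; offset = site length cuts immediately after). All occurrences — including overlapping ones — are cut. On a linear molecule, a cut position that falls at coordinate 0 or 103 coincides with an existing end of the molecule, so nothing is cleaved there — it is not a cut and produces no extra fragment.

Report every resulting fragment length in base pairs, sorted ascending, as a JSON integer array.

Scan for sites:
  WciI (TTCACG, off=6): starts [29] → cuts [35]
  DwuVI (GTTG, off=1): starts [11] → cuts [12]
  XjeVI (AGTTTTA, off=1): starts [64, 86] → cuts [65, 87]
  HnxX (AATGG, off=4): starts [1, 35, 45, 71, 94] → cuts [5, 39, 49, 75, 98]
  YnoIII (GGACGGA, off=7): starts [48, 52, 76] → cuts [55, 59, 83]

All cut coordinates (distinct, sorted): [5, 12, 35, 39, 49, 55, 59, 65, 75, 83, 87, 98]

Fragment lengths:
  [0,5): 5 bp
  [5,12): 7 bp
  [12,35): 23 bp
  [35,39): 4 bp
  [39,49): 10 bp
  [49,55): 6 bp
  [55,59): 4 bp
  [59,65): 6 bp
  [65,75): 10 bp
  [75,83): 8 bp
  [83,87): 4 bp
  [87,98): 11 bp
  [98,103): 5 bp

[4,4,4,5,5,6,6,7,8,10,10,11,23]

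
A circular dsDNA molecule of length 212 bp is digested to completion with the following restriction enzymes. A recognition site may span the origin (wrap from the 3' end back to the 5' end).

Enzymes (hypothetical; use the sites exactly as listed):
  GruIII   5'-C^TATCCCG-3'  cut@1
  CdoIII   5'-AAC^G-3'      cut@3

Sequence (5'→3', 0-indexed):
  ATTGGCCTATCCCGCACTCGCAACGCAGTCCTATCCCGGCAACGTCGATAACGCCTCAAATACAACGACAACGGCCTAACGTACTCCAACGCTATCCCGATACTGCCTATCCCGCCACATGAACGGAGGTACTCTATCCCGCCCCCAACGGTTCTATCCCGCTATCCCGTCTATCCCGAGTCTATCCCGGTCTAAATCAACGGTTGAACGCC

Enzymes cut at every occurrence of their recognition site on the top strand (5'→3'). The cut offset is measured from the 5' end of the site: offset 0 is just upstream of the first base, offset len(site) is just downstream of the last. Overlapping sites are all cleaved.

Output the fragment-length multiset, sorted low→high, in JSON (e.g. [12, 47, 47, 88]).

[2,5,6,7,8,8,8,9,9,10,10,10,11,12,14,15,15,17,17,19]

Site scan:
  GruIII CTATCCCG/1: at [6, 30, 91, 106, 133, 153, 161, 170, 181] ⇒ [7, 31, 92, 107, 134, 154, 162, 171, 182]
  CdoIII AACG/3: at [21, 40, 49, 63, 69, 77, 87, 121, 146, 198, 206] ⇒ [24, 43, 52, 66, 72, 80, 90, 124, 149, 201, 209]

Pooled cuts: [7, 24, 31, 43, 52, 66, 72, 80, 90, 92, 107, 124, 134, 149, 154, 162, 171, 182, 201, 209]

Fragments:
  7→24: 17 bp
  24→31: 7 bp
  31→43: 12 bp
  43→52: 9 bp
  52→66: 14 bp
  66→72: 6 bp
  72→80: 8 bp
  80→90: 10 bp
  90→92: 2 bp
  92→107: 15 bp
  107→124: 17 bp
  124→134: 10 bp
  134→149: 15 bp
  149→154: 5 bp
  154→162: 8 bp
  162→171: 9 bp
  171→182: 11 bp
  182→201: 19 bp
  201→209: 8 bp
  209→7 (wrap): 212-209+7 = 10 bp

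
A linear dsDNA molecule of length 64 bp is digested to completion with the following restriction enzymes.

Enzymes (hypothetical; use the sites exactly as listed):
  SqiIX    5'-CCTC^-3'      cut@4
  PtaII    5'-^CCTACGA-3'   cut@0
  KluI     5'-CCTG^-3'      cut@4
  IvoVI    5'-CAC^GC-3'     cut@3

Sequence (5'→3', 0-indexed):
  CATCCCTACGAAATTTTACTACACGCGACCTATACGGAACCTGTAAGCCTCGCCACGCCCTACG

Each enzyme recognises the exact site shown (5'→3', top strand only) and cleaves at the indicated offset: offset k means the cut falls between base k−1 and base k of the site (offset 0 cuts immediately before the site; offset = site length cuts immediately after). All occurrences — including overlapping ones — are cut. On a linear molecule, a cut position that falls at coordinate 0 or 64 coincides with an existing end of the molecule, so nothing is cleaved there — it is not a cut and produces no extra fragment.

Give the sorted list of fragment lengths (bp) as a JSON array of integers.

Per-enzyme occurrences:
  SqiIX CCTC/4: at [47] ⇒ [51]
  PtaII CCTACGA/0: at [4] ⇒ [4]
  KluI CCTG/4: at [39] ⇒ [43]
  IvoVI CACGC/3: at [21, 53] ⇒ [24, 56]

All cut coordinates (distinct, sorted): [4, 24, 43, 51, 56]

Fragments:
  [0,4): 4 bp
  [4,24): 20 bp
  [24,43): 19 bp
  [43,51): 8 bp
  [51,56): 5 bp
  [56,64): 8 bp

[4,5,8,8,19,20]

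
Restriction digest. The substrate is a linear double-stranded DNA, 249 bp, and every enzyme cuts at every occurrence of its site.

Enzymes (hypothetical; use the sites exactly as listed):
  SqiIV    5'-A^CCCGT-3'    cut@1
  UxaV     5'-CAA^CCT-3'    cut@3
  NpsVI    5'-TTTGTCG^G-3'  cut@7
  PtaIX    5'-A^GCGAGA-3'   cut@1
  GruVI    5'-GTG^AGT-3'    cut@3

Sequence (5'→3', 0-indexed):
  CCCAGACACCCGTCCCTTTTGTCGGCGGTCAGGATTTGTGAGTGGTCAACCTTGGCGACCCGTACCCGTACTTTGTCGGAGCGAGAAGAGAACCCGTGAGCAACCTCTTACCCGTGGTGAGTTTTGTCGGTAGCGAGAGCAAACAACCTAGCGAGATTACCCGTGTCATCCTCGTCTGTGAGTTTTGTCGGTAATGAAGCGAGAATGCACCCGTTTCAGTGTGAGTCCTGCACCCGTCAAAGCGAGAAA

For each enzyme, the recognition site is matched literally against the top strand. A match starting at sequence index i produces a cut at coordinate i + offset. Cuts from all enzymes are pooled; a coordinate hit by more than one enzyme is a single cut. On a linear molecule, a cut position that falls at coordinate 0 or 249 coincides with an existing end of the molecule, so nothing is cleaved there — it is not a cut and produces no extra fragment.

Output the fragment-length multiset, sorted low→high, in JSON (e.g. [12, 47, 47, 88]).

Site scan:
  SqiIV (ACCCGT, off=1): starts [7, 57, 63, 91, 109, 158, 208, 231] → cuts [8, 58, 64, 92, 110, 159, 209, 232]
  UxaV (CAACCT, off=3): starts [46, 100, 143] → cuts [49, 103, 146]
  NpsVI (TTTGTCGG, off=7): starts [17, 71, 122, 183] → cuts [24, 78, 129, 190]
  PtaIX (AGCGAGA, off=1): starts [79, 131, 149, 197, 240] → cuts [80, 132, 150, 198, 241]
  GruVI (GTGAGT, off=3): starts [37, 116, 177, 220] → cuts [40, 119, 180, 223]

All cut coordinates (distinct, sorted): [8, 24, 40, 49, 58, 64, 78, 80, 92, 103, 110, 119, 129, 132, 146, 150, 159, 180, 190, 198, 209, 223, 232, 241]

Fragment lengths:
  [0,8): 8 bp
  [8,24): 16 bp
  [24,40): 16 bp
  [40,49): 9 bp
  [49,58): 9 bp
  [58,64): 6 bp
  [64,78): 14 bp
  [78,80): 2 bp
  [80,92): 12 bp
  [92,103): 11 bp
  [103,110): 7 bp
  [110,119): 9 bp
  [119,129): 10 bp
  [129,132): 3 bp
  [132,146): 14 bp
  [146,150): 4 bp
  [150,159): 9 bp
  [159,180): 21 bp
  [180,190): 10 bp
  [190,198): 8 bp
  [198,209): 11 bp
  [209,223): 14 bp
  [223,232): 9 bp
  [232,241): 9 bp
  [241,249): 8 bp

[2,3,4,6,7,8,8,8,9,9,9,9,9,9,10,10,11,11,12,14,14,14,16,16,21]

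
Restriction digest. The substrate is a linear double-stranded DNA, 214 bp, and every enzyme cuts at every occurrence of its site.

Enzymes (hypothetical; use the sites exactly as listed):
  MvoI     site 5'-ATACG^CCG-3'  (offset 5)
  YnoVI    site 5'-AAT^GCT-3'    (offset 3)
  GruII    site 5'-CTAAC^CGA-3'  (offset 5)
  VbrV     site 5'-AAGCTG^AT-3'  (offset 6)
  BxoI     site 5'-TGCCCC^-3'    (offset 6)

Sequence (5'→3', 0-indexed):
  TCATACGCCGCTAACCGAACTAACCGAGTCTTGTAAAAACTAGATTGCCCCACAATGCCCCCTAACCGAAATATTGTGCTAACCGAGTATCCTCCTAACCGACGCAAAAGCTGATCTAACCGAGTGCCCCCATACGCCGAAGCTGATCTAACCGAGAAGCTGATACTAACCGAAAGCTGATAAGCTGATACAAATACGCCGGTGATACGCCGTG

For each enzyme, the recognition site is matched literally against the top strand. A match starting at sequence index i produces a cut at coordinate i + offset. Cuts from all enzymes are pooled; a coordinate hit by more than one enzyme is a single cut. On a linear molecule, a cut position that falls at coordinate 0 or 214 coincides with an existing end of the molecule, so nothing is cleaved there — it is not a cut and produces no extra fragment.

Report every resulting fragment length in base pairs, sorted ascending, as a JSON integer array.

[5,5,6,7,7,7,8,8,8,9,9,9,10,10,10,11,11,14,16,17,27]

Per-enzyme occurrences:
  MvoI (ATACGCCG, off=5): starts [2, 131, 193, 204] → cuts [7, 136, 198, 209]
  YnoVI (AATGCT, off=3): no sites
  GruII (CTAACCGA, off=5): starts [10, 19, 61, 78, 94, 115, 147, 165] → cuts [15, 24, 66, 83, 99, 120, 152, 170]
  VbrV (AAGCTGAT, off=6): starts [107, 139, 156, 173, 181] → cuts [113, 145, 162, 179, 187]
  BxoI (TGCCCC, off=6): starts [45, 55, 124] → cuts [51, 61, 130]

Pooled cuts: [7, 15, 24, 51, 61, 66, 83, 99, 113, 120, 130, 136, 145, 152, 162, 170, 179, 187, 198, 209]

Fragment lengths:
  [0,7): 7 bp
  [7,15): 8 bp
  [15,24): 9 bp
  [24,51): 27 bp
  [51,61): 10 bp
  [61,66): 5 bp
  [66,83): 17 bp
  [83,99): 16 bp
  [99,113): 14 bp
  [113,120): 7 bp
  [120,130): 10 bp
  [130,136): 6 bp
  [136,145): 9 bp
  [145,152): 7 bp
  [152,162): 10 bp
  [162,170): 8 bp
  [170,179): 9 bp
  [179,187): 8 bp
  [187,198): 11 bp
  [198,209): 11 bp
  [209,214): 5 bp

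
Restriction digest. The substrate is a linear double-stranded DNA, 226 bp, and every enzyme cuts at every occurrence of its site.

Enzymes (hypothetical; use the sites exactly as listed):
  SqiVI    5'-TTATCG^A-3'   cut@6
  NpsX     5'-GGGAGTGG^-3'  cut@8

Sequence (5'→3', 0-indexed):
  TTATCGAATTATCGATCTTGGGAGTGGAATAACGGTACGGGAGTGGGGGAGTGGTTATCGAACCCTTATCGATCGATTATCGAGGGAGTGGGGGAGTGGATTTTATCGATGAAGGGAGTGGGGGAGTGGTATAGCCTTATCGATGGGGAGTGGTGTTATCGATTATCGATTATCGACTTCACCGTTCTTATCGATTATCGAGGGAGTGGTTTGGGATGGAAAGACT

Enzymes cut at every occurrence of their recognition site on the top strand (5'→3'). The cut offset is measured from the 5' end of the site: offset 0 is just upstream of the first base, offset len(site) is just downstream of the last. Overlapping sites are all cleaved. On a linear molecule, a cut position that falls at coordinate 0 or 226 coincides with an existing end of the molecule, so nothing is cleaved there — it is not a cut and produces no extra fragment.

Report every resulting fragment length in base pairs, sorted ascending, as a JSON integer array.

Site scan:
  SqiVI TTATCGA/6: at [0, 8, 54, 65, 76, 102, 136, 155, 162, 169, 187, 194] ⇒ [6, 14, 60, 71, 82, 108, 142, 161, 168, 175, 193, 200]
  NpsX GGGAGTGG/8: at [19, 38, 46, 83, 91, 113, 121, 145, 201] ⇒ [27, 46, 54, 91, 99, 121, 129, 153, 209]

Pooled cuts: [6, 14, 27, 46, 54, 60, 71, 82, 91, 99, 108, 121, 129, 142, 153, 161, 168, 175, 193, 200, 209]

Fragment lengths:
  [0,6): 6 bp
  [6,14): 8 bp
  [14,27): 13 bp
  [27,46): 19 bp
  [46,54): 8 bp
  [54,60): 6 bp
  [60,71): 11 bp
  [71,82): 11 bp
  [82,91): 9 bp
  [91,99): 8 bp
  [99,108): 9 bp
  [108,121): 13 bp
  [121,129): 8 bp
  [129,142): 13 bp
  [142,153): 11 bp
  [153,161): 8 bp
  [161,168): 7 bp
  [168,175): 7 bp
  [175,193): 18 bp
  [193,200): 7 bp
  [200,209): 9 bp
  [209,226): 17 bp

[6,6,7,7,7,8,8,8,8,8,9,9,9,11,11,11,13,13,13,17,18,19]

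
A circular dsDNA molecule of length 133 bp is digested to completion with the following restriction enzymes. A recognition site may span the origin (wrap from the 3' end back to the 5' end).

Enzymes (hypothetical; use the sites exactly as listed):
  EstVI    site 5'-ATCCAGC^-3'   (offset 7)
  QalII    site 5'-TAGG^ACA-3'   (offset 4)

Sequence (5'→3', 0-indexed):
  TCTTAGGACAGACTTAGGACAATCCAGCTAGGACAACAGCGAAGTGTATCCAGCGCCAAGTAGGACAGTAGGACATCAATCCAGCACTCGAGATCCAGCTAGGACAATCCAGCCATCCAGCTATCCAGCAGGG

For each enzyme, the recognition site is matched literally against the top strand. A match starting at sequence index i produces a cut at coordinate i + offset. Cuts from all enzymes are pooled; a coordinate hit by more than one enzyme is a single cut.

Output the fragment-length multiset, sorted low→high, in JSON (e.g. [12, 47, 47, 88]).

[4,4,8,8,8,10,10,10,11,11,13,14,22]

Per-enzyme occurrences:
  EstVI ATCCAGC/7: at [21, 47, 78, 92, 106, 114, 122] ⇒ [28, 54, 85, 99, 113, 121, 129]
  QalII TAGGACA/4: at [3, 14, 28, 60, 68, 99] ⇒ [7, 18, 32, 64, 72, 103]

All cut coordinates (distinct, sorted): [7, 18, 28, 32, 54, 64, 72, 85, 99, 103, 113, 121, 129]

Fragment lengths:
  7→18: 11 bp
  18→28: 10 bp
  28→32: 4 bp
  32→54: 22 bp
  54→64: 10 bp
  64→72: 8 bp
  72→85: 13 bp
  85→99: 14 bp
  99→103: 4 bp
  103→113: 10 bp
  113→121: 8 bp
  121→129: 8 bp
  129→7 (wrap): 133-129+7 = 11 bp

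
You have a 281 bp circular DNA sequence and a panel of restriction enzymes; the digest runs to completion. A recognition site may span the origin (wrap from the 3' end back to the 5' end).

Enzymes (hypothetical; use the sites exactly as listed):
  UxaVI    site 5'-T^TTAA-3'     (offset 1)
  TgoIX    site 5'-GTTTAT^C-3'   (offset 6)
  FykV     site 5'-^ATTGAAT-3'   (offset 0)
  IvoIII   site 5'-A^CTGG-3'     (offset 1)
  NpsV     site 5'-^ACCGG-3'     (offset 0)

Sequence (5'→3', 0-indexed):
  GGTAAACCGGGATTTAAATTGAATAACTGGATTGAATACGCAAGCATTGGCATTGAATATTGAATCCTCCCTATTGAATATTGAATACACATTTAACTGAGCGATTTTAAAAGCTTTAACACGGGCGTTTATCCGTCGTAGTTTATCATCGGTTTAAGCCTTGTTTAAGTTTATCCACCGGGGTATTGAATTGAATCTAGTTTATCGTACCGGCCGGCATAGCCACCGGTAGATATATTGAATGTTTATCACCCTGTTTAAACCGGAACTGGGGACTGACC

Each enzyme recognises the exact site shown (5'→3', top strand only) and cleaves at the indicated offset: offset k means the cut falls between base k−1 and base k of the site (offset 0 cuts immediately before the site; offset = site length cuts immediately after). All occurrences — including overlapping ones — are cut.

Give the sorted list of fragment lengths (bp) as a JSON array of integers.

Site scan:
  UxaVI (TTTAA, off=1): starts [12, 91, 105, 114, 152, 163, 256] → cuts [13, 92, 106, 115, 153, 164, 257]
  TgoIX (GTTTATC, off=6): starts [126, 140, 168, 199, 243] → cuts [132, 146, 174, 205, 249]
  FykV (ATTGAAT, off=0): starts [17, 30, 51, 58, 72, 79, 184, 189, 236] → cuts [17, 30, 51, 58, 72, 79, 184, 189, 236]
  IvoIII (ACTGG, off=1): starts [25, 267] → cuts [26, 268]
  NpsV (ACCGG, off=0): starts [5, 176, 208, 224, 261, 278] → cuts [5, 176, 208, 224, 261, 278]

All cut coordinates (distinct, sorted): [5, 13, 17, 26, 30, 51, 58, 72, 79, 92, 106, 115, 132, 146, 153, 164, 174, 176, 184, 189, 205, 208, 224, 236, 249, 257, 261, 268, 278]

Fragments:
  5→13: 8 bp
  13→17: 4 bp
  17→26: 9 bp
  26→30: 4 bp
  30→51: 21 bp
  51→58: 7 bp
  58→72: 14 bp
  72→79: 7 bp
  79→92: 13 bp
  92→106: 14 bp
  106→115: 9 bp
  115→132: 17 bp
  132→146: 14 bp
  146→153: 7 bp
  153→164: 11 bp
  164→174: 10 bp
  174→176: 2 bp
  176→184: 8 bp
  184→189: 5 bp
  189→205: 16 bp
  205→208: 3 bp
  208→224: 16 bp
  224→236: 12 bp
  236→249: 13 bp
  249→257: 8 bp
  257→261: 4 bp
  261→268: 7 bp
  268→278: 10 bp
  278→5 (wrap): 281-278+5 = 8 bp

[2,3,4,4,4,5,7,7,7,7,8,8,8,8,9,9,10,10,11,12,13,13,14,14,14,16,16,17,21]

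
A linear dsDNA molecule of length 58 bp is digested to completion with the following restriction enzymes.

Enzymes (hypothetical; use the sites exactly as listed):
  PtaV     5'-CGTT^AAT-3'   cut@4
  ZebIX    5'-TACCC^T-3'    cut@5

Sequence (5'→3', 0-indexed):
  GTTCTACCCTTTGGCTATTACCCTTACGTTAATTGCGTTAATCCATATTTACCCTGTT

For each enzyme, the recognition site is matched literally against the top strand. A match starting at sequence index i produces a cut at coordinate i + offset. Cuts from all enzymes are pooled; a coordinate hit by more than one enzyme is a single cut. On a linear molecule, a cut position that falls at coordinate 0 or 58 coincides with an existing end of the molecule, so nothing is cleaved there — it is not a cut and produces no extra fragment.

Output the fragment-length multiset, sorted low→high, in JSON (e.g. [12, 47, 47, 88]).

[4,7,9,9,14,15]

Scan for sites:
  PtaV CGTTAAT/4: at [26, 35] ⇒ [30, 39]
  ZebIX TACCCT/5: at [4, 18, 49] ⇒ [9, 23, 54]

All cut coordinates (distinct, sorted): [9, 23, 30, 39, 54]

Fragment lengths:
  [0,9): 9 bp
  [9,23): 14 bp
  [23,30): 7 bp
  [30,39): 9 bp
  [39,54): 15 bp
  [54,58): 4 bp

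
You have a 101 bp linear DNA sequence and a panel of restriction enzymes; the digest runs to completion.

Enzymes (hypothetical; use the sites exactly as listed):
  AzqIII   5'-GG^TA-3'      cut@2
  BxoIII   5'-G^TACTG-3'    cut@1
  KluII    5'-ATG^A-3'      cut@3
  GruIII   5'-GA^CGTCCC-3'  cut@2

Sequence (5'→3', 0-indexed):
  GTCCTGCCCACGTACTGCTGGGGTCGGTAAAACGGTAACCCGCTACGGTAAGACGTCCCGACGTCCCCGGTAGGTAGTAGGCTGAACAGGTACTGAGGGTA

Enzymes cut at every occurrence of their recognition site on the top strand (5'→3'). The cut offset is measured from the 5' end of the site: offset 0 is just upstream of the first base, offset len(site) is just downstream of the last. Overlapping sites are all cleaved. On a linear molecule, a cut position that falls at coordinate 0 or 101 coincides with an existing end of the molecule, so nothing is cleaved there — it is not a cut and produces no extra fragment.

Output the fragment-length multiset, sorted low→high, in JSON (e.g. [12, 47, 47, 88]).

Scan for sites:
  AzqIII GGTA/2: at [25, 33, 46, 68, 72, 88, 97] ⇒ [27, 35, 48, 70, 74, 90, 99]
  BxoIII GTACTG/1: at [11, 89] ⇒ [12, 90]
  KluII (ATGA, off=3): no sites
  GruIII GACGTCCC/2: at [51, 59] ⇒ [53, 61]

All cut coordinates (distinct, sorted): [12, 27, 35, 48, 53, 61, 70, 74, 90, 99]

Fragments:
  [0,12): 12 bp
  [12,27): 15 bp
  [27,35): 8 bp
  [35,48): 13 bp
  [48,53): 5 bp
  [53,61): 8 bp
  [61,70): 9 bp
  [70,74): 4 bp
  [74,90): 16 bp
  [90,99): 9 bp
  [99,101): 2 bp

[2,4,5,8,8,9,9,12,13,15,16]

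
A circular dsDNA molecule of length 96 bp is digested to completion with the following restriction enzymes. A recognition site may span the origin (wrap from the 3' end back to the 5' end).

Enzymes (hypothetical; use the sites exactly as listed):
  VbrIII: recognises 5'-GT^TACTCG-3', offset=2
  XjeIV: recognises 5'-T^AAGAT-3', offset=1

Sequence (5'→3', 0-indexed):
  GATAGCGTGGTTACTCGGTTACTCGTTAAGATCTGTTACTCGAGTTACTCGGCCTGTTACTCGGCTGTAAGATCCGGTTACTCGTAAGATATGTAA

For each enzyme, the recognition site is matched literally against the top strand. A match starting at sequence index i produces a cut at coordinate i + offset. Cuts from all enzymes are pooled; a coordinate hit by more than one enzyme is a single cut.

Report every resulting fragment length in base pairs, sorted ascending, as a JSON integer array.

[7,8,8,9,9,9,10,11,12,13]

Site scan:
  VbrIII GTTACTCG/2: at [9, 17, 34, 43, 55, 76] ⇒ [11, 19, 36, 45, 57, 78]
  XjeIV TAAGAT/1: at [26, 67, 84, 93] ⇒ [27, 68, 85, 94]

All cut coordinates (distinct, sorted): [11, 19, 27, 36, 45, 57, 68, 78, 85, 94]

Fragments:
  11→19: 8 bp
  19→27: 8 bp
  27→36: 9 bp
  36→45: 9 bp
  45→57: 12 bp
  57→68: 11 bp
  68→78: 10 bp
  78→85: 7 bp
  85→94: 9 bp
  94→11 (wrap): 96-94+11 = 13 bp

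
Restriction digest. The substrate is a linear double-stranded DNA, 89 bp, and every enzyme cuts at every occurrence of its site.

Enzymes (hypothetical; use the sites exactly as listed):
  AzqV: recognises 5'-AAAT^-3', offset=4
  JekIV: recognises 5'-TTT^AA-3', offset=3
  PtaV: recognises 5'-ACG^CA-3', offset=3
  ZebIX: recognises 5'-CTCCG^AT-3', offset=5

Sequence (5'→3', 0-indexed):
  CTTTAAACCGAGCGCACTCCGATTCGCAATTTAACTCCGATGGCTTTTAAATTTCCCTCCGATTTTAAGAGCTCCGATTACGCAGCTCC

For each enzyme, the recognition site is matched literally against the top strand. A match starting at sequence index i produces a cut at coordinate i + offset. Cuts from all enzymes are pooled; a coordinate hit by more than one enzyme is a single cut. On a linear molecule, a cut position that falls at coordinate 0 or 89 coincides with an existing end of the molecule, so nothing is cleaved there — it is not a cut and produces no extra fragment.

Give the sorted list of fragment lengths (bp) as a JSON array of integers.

Scan for sites:
  AzqV (AAAT, off=4): starts [48] → cuts [52]
  JekIV (TTTAA, off=3): starts [1, 29, 45, 63] → cuts [4, 32, 48, 66]
  PtaV (ACGCA, off=3): starts [79] → cuts [82]
  ZebIX (CTCCGAT, off=5): starts [16, 34, 56, 71] → cuts [21, 39, 61, 76]

Pooled cuts: [4, 21, 32, 39, 48, 52, 61, 66, 76, 82]

Fragment lengths:
  [0,4): 4 bp
  [4,21): 17 bp
  [21,32): 11 bp
  [32,39): 7 bp
  [39,48): 9 bp
  [48,52): 4 bp
  [52,61): 9 bp
  [61,66): 5 bp
  [66,76): 10 bp
  [76,82): 6 bp
  [82,89): 7 bp

[4,4,5,6,7,7,9,9,10,11,17]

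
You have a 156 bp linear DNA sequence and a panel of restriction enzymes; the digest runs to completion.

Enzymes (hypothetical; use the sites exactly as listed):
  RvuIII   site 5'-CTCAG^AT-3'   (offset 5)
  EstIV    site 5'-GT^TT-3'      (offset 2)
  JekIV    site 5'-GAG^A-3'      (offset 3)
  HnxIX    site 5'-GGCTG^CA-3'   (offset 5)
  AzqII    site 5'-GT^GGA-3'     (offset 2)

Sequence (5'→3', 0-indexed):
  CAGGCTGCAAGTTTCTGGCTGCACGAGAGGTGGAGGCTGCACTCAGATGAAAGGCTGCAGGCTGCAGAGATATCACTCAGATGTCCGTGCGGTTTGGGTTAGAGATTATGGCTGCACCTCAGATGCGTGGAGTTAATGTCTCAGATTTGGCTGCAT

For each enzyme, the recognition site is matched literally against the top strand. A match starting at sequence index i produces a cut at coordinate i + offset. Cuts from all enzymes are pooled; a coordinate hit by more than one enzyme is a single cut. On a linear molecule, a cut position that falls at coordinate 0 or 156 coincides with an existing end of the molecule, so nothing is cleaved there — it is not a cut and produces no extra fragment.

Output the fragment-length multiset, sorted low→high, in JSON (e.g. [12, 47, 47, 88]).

Per-enzyme occurrences:
  RvuIII CTCAGAT/5: at [41, 75, 117, 139] ⇒ [46, 80, 122, 144]
  EstIV GTTT/2: at [10, 91] ⇒ [12, 93]
  JekIV GAGA/3: at [24, 66, 101] ⇒ [27, 69, 104]
  HnxIX GGCTGCA/5: at [2, 16, 34, 52, 59, 109, 148] ⇒ [7, 21, 39, 57, 64, 114, 153]
  AzqII GTGGA/2: at [29, 126] ⇒ [31, 128]

Pooled cuts: [7, 12, 21, 27, 31, 39, 46, 57, 64, 69, 80, 93, 104, 114, 122, 128, 144, 153]

Fragment lengths:
  [0,7): 7 bp
  [7,12): 5 bp
  [12,21): 9 bp
  [21,27): 6 bp
  [27,31): 4 bp
  [31,39): 8 bp
  [39,46): 7 bp
  [46,57): 11 bp
  [57,64): 7 bp
  [64,69): 5 bp
  [69,80): 11 bp
  [80,93): 13 bp
  [93,104): 11 bp
  [104,114): 10 bp
  [114,122): 8 bp
  [122,128): 6 bp
  [128,144): 16 bp
  [144,153): 9 bp
  [153,156): 3 bp

[3,4,5,5,6,6,7,7,7,8,8,9,9,10,11,11,11,13,16]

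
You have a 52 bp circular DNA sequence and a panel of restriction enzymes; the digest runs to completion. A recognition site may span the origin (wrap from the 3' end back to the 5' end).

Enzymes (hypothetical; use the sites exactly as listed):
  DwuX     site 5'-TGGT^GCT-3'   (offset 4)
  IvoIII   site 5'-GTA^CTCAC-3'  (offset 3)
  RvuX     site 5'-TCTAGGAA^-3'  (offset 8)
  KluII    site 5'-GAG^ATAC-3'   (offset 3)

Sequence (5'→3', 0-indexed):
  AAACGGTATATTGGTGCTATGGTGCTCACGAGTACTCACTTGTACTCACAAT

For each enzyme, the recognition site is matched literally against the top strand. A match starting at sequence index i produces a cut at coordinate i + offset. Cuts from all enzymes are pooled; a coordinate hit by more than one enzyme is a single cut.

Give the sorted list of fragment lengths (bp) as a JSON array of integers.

[8,10,11,23]

Scan for sites:
  DwuX (TGGTGCT, off=4): starts [11, 19] → cuts [15, 23]
  IvoIII (GTACTCAC, off=3): starts [31, 41] → cuts [34, 44]
  RvuX (TCTAGGAA, off=8): no sites
  KluII (GAGATAC, off=3): no sites

Pooled cuts: [15, 23, 34, 44]

Fragment lengths:
  15→23: 8 bp
  23→34: 11 bp
  34→44: 10 bp
  44→15 (wrap): 52-44+15 = 23 bp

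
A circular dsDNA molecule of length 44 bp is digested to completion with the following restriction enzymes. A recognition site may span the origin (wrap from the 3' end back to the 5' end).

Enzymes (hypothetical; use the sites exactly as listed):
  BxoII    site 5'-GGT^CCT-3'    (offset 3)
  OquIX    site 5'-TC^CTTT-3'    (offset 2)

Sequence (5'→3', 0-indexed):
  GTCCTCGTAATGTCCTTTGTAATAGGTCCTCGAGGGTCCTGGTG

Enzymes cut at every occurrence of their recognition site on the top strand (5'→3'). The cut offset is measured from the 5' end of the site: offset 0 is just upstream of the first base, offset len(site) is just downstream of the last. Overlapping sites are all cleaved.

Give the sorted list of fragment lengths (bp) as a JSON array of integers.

[9,10,12,13]

Site scan:
  BxoII (GGTCCT, off=3): starts [24, 34, 43] → cuts [2, 27, 37]
  OquIX (TCCTTT, off=2): starts [12] → cuts [14]

All cut coordinates (distinct, sorted): [2, 14, 27, 37]

Fragment lengths:
  2→14: 12 bp
  14→27: 13 bp
  27→37: 10 bp
  37→2 (wrap): 44-37+2 = 9 bp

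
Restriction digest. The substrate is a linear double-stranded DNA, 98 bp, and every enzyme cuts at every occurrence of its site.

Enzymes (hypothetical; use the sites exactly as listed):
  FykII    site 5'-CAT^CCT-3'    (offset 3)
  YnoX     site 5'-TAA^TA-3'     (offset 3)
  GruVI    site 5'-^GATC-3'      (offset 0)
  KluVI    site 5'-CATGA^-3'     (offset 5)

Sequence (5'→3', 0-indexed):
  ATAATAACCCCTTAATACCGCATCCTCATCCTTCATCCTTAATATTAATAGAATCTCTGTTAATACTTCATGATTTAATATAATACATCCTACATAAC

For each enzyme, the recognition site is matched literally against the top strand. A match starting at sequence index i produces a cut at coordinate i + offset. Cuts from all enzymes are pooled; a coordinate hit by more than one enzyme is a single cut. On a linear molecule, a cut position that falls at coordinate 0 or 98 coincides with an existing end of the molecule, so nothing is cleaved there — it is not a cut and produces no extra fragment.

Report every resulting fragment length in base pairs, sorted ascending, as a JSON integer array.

[4,5,5,5,6,6,6,7,8,10,10,11,15]

Per-enzyme occurrences:
  FykII (CATCCT, off=3): starts [20, 26, 33, 85] → cuts [23, 29, 36, 88]
  YnoX (TAATA, off=3): starts [1, 12, 39, 45, 60, 75, 80] → cuts [4, 15, 42, 48, 63, 78, 83]
  GruVI (GATC, off=0): no sites
  KluVI (CATGA, off=5): starts [68] → cuts [73]

All cut coordinates (distinct, sorted): [4, 15, 23, 29, 36, 42, 48, 63, 73, 78, 83, 88]

Fragment lengths:
  [0,4): 4 bp
  [4,15): 11 bp
  [15,23): 8 bp
  [23,29): 6 bp
  [29,36): 7 bp
  [36,42): 6 bp
  [42,48): 6 bp
  [48,63): 15 bp
  [63,73): 10 bp
  [73,78): 5 bp
  [78,83): 5 bp
  [83,88): 5 bp
  [88,98): 10 bp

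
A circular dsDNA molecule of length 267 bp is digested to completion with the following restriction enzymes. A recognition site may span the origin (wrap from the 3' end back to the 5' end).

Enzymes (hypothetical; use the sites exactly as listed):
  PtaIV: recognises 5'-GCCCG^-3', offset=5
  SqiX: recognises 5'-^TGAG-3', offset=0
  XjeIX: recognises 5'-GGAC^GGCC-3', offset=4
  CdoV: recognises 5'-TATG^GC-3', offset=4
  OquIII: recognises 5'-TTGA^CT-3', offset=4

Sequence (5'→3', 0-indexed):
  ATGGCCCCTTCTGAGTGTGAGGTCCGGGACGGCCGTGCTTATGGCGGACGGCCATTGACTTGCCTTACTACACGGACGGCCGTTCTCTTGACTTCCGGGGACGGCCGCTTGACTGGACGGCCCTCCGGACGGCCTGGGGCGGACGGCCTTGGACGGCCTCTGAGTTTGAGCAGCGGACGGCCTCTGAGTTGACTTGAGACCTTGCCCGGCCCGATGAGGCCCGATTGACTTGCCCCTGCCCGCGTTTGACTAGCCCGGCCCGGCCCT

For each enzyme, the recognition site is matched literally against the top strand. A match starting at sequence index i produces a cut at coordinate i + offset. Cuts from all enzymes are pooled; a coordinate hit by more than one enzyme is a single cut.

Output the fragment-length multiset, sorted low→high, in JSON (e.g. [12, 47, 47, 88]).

[1,2,5,5,5,6,6,6,6,6,6,7,8,8,8,8,9,9,10,10,11,12,12,13,13,14,14,14,14,19]

Per-enzyme occurrences:
  PtaIV (GCCCG, off=5): starts [203, 208, 218, 237, 252, 257] → cuts [208, 213, 223, 242, 257, 262]
  SqiX (TGAG, off=0): starts [11, 17, 160, 166, 184, 194, 214] → cuts [11, 17, 160, 166, 184, 194, 214]
  XjeIX (GGACGGCC, off=4): starts [26, 45, 73, 98, 114, 126, 140, 150, 174] → cuts [30, 49, 77, 102, 118, 130, 144, 154, 178]
  CdoV (TATGGC, off=4): starts [39, 266] → cuts [3, 43]
  OquIII (TTGACT, off=4): starts [54, 87, 108, 188, 224, 245] → cuts [58, 91, 112, 192, 228, 249]

All cut coordinates (distinct, sorted): [3, 11, 17, 30, 43, 49, 58, 77, 91, 102, 112, 118, 130, 144, 154, 160, 166, 178, 184, 192, 194, 208, 213, 214, 223, 228, 242, 249, 257, 262]

Fragments:
  3→11: 8 bp
  11→17: 6 bp
  17→30: 13 bp
  30→43: 13 bp
  43→49: 6 bp
  49→58: 9 bp
  58→77: 19 bp
  77→91: 14 bp
  91→102: 11 bp
  102→112: 10 bp
  112→118: 6 bp
  118→130: 12 bp
  130→144: 14 bp
  144→154: 10 bp
  154→160: 6 bp
  160→166: 6 bp
  166→178: 12 bp
  178→184: 6 bp
  184→192: 8 bp
  192→194: 2 bp
  194→208: 14 bp
  208→213: 5 bp
  213→214: 1 bp
  214→223: 9 bp
  223→228: 5 bp
  228→242: 14 bp
  242→249: 7 bp
  249→257: 8 bp
  257→262: 5 bp
  262→3 (wrap): 267-262+3 = 8 bp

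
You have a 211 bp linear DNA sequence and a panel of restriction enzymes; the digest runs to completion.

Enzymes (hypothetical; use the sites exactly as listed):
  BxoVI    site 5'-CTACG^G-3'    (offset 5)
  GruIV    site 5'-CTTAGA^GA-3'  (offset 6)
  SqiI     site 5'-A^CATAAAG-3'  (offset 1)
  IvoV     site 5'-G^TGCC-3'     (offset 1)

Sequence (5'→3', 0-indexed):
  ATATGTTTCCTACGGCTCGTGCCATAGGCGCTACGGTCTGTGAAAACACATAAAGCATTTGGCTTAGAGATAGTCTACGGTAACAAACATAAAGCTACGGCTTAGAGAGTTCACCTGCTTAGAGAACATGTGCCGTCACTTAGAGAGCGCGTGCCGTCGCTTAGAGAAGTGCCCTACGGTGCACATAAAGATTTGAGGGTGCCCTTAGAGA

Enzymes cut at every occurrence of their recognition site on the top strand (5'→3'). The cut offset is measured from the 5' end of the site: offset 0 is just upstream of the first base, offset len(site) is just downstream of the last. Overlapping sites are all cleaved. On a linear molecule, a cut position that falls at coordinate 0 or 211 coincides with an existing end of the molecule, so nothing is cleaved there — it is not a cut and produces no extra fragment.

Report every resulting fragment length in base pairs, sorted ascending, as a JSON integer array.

Site scan:
  BxoVI CTACGG/5: at [9, 30, 74, 94, 173] ⇒ [14, 35, 79, 99, 178]
  GruIV CTTAGAGA/6: at [62, 100, 117, 138, 159, 203] ⇒ [68, 106, 123, 144, 165, 209]
  SqiI ACATAAAG/1: at [47, 86, 182] ⇒ [48, 87, 183]
  IvoV GTGCC/1: at [18, 129, 150, 168, 198] ⇒ [19, 130, 151, 169, 199]

Pooled cuts: [14, 19, 35, 48, 68, 79, 87, 99, 106, 123, 130, 144, 151, 165, 169, 178, 183, 199, 209]

Fragment lengths:
  [0,14): 14 bp
  [14,19): 5 bp
  [19,35): 16 bp
  [35,48): 13 bp
  [48,68): 20 bp
  [68,79): 11 bp
  [79,87): 8 bp
  [87,99): 12 bp
  [99,106): 7 bp
  [106,123): 17 bp
  [123,130): 7 bp
  [130,144): 14 bp
  [144,151): 7 bp
  [151,165): 14 bp
  [165,169): 4 bp
  [169,178): 9 bp
  [178,183): 5 bp
  [183,199): 16 bp
  [199,209): 10 bp
  [209,211): 2 bp

[2,4,5,5,7,7,7,8,9,10,11,12,13,14,14,14,16,16,17,20]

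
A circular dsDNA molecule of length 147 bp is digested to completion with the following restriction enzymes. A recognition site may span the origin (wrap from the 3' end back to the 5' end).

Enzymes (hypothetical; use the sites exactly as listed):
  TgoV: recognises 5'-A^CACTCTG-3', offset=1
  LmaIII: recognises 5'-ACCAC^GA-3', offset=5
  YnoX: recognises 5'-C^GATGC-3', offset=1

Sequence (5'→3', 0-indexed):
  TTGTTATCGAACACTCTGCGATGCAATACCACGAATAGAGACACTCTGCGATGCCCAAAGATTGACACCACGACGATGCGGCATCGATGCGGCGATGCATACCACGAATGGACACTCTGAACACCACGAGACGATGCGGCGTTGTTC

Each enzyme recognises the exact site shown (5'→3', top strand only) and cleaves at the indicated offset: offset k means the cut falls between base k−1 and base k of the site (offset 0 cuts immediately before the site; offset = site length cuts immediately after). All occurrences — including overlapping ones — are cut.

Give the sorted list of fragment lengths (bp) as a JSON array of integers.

[3,5,7,8,8,8,9,11,12,13,15,22,26]

Scan for sites:
  TgoV (ACACTCTG, off=1): starts [10, 40, 111] → cuts [11, 41, 112]
  LmaIII (ACCACGA, off=5): starts [27, 66, 100, 122] → cuts [32, 71, 105, 127]
  YnoX (CGATGC, off=1): starts [18, 48, 73, 84, 92, 131] → cuts [19, 49, 74, 85, 93, 132]

Pooled cuts: [11, 19, 32, 41, 49, 71, 74, 85, 93, 105, 112, 127, 132]

Fragments:
  11→19: 8 bp
  19→32: 13 bp
  32→41: 9 bp
  41→49: 8 bp
  49→71: 22 bp
  71→74: 3 bp
  74→85: 11 bp
  85→93: 8 bp
  93→105: 12 bp
  105→112: 7 bp
  112→127: 15 bp
  127→132: 5 bp
  132→11 (wrap): 147-132+11 = 26 bp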